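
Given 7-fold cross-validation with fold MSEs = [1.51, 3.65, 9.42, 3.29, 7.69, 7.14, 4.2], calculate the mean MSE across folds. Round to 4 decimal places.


Add all fold MSEs: 36.9000.
Divide by k = 7: 36.9000/7 = 5.2714.

5.2714


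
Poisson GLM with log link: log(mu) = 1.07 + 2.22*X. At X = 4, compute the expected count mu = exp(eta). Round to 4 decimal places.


Linear predictor: eta = 1.07 + (2.22)(4) = 9.9500.
Expected count: mu = exp(9.9500) = 20952.2224.

20952.2224


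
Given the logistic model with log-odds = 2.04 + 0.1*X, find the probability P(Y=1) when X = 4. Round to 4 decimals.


Linear predictor: z = 2.04 + 0.1 * 4 = 2.4400.
P = 1/(1 + exp(-2.4400)) = 1/(1 + 0.0872) = 0.9198.

0.9198


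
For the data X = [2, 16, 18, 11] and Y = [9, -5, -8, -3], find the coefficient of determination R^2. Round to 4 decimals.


After computing the OLS fit (b0=10.3077, b1=-1.0262):
SSres = 5.8953, SStot = 166.7500.
R^2 = 1 - 5.8953/166.7500 = 0.9646.

0.9646


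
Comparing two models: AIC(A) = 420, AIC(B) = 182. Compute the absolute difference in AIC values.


|AIC_A - AIC_B| = |420 - 182| = 238.
Model B is preferred (lower AIC).

238


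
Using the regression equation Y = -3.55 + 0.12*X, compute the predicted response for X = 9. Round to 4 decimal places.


Plug X = 9 into Y = -3.55 + 0.12*X:
Y = -3.55 + 1.0800 = -2.4700.

-2.4700


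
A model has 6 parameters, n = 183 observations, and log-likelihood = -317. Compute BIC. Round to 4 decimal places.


ln(183) = 5.209486.
k * ln(n) = 6 * 5.209486 = 31.256916.
-2L = 634.
BIC = 31.256916 + 634 = 665.256916, which rounds to 665.2569.

665.2569


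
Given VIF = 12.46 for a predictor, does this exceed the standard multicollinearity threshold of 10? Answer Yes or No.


Check: VIF = 12.46 vs threshold = 10.
Since 12.46 >= 10, the answer is Yes.

Yes


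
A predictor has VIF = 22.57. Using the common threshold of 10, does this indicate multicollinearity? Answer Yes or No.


Check: VIF = 22.57 vs threshold = 10.
Since 22.57 >= 10, the answer is Yes.

Yes


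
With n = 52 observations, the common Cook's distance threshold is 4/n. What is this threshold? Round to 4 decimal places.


The threshold is 4/n.
4/52 = 0.0769.

0.0769


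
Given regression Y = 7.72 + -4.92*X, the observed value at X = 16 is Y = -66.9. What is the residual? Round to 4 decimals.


Predicted = 7.72 + -4.92 * 16 = -71.0000.
Residual = -66.9 - -71.0000 = 4.1000.

4.1000


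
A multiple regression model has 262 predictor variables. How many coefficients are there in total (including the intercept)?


Each predictor gets one coefficient, plus one intercept.
Total parameters = 262 + 1 = 263.

263


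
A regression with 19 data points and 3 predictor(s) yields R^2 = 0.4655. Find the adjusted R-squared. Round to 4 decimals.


Adjusted R^2 = 1 - (1 - R^2) * (n-1)/(n-p-1).
(1 - R^2) = 0.5345.
(n-1)/(n-p-1) = 18/15.
(1 - R^2) * (n-1) = 0.5345 * 18 = 9.6210.
Divide by (n-p-1): 9.6210 / 15 = 0.6414.
Adj R^2 = 1 - 0.6414 = 0.3586.

0.3586


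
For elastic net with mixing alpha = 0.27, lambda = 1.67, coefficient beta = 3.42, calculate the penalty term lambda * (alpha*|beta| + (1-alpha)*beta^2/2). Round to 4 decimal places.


Compute:
L1 = 0.27 * 3.42 = 0.9234.
L2 = 0.73 * 3.42^2 / 2 = 4.2692.
Penalty = 1.67 * (0.9234 + 4.2692) = 8.6716.

8.6716


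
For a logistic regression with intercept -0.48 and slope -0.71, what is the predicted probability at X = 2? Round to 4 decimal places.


Compute z = -0.48 + (-0.71)(2) = -1.9000.
exp(-z) = 6.6859.
P = 1/(1 + 6.6859) = 0.1301.

0.1301


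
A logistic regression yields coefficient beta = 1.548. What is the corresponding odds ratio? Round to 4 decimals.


The odds ratio is computed as:
OR = e^(1.548) = 4.7021.

4.7021


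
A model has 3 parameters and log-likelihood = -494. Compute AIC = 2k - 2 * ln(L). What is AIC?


Compute:
2k = 2*3 = 6.
-2*loglik = -2*(-494) = 988.
AIC = 6 + 988 = 994.

994


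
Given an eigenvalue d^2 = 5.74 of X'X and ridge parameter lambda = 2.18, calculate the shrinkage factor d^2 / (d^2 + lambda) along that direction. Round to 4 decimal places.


Denominator = d^2 + lambda = 5.74 + 2.18 = 7.9200.
Shrinkage = 5.74 / 7.9200 = 0.7247.

0.7247


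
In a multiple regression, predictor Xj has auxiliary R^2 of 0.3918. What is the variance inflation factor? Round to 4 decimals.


VIF = 1 / (1 - 0.3918).
= 1 / 0.6082 = 1.6442.

1.6442


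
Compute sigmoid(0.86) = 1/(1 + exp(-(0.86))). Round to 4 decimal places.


exp(-0.8600) = 0.4232.
1 + exp(-z) = 1.4232.
sigmoid = 1/1.4232 = 0.7027.

0.7027


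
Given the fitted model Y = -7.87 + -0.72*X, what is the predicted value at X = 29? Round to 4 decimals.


Predicted value:
Y = -7.87 + (-0.72)(29) = -7.87 + -20.8800 = -28.7500.

-28.7500


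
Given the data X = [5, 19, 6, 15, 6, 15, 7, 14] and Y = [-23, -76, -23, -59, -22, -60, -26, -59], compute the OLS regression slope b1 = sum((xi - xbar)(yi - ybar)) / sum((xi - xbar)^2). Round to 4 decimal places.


First compute the means: xbar = 10.8750, ybar = -43.5000.
Then S_xx = sum((xi - xbar)^2) = 206.8750.
S_xy = sum((xi - xbar)(yi - ybar)) = -837.5000.
b1 = S_xy / S_xx = -837.5000 / 206.8750 = -4.0483.

-4.0483


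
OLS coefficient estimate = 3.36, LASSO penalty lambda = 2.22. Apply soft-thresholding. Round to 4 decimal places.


Check: |3.36| = 3.36 vs lambda = 2.22.
Since |beta| > lambda, coefficient = sign(beta)*(|beta| - lambda) = 1.1400.
Soft-thresholded coefficient = 1.1400.

1.1400


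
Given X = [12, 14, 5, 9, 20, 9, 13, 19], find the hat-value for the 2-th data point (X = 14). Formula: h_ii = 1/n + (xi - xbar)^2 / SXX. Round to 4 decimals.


Compute xbar = 12.6250 with n = 8 observations.
SXX = 181.8750.
Leverage = 1/8 + (14 - 12.6250)^2/181.8750 = 0.1354.

0.1354


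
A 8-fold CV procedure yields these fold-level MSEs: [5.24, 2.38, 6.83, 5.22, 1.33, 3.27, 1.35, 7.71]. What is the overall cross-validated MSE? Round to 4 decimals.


Total MSE across folds = 33.3300.
CV-MSE = 33.3300/8 = 4.1663.

4.1663


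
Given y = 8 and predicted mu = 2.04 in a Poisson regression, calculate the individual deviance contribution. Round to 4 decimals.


y/mu = 8/2.04 = 3.921569 (approx.), and ln(8/2.04) = 1.366492.
y * ln(y/mu) = 8 * 1.366492 = 10.931936.
y - mu = 5.96.
D = 2 * (10.931936 - 5.96) = 9.943872, which rounds to 9.9439.

9.9439


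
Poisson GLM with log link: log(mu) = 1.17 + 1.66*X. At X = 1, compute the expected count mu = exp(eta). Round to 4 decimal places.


Linear predictor: eta = 1.17 + (1.66)(1) = 2.8300.
Expected count: mu = exp(2.8300) = 16.9455.

16.9455


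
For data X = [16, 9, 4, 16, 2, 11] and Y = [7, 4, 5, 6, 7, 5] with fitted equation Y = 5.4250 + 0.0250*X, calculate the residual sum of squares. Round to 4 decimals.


Compute predicted values, then residuals = yi - yhat_i.
Residuals: [1.1750, -1.6500, -0.5250, 0.1750, 1.5250, -0.7000].
SSres = sum(residual^2) = 7.2250.

7.2250


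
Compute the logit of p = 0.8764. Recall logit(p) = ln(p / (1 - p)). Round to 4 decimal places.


The odds are p/(1-p) = 0.8764 / 0.1236 = 7.0906.
logit(p) = ln(7.0906) = 1.9588.

1.9588


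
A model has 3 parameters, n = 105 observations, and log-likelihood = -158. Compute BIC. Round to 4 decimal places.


ln(105) = 4.653960.
k * ln(n) = 3 * 4.653960 = 13.961880.
-2L = 316.
BIC = 13.961880 + 316 = 329.961880, which rounds to 329.9619.

329.9619


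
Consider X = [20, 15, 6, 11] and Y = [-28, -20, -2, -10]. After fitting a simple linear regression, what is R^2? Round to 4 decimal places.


The fitted line is Y = 9.7736 + -1.9057*X.
SSres = 3.0566, SStot = 388.0000.
R^2 = 1 - SSres/SStot = 0.9921.

0.9921


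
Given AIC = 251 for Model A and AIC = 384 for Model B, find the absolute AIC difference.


Absolute difference = |251 - 384| = 133.
The model with lower AIC (A) is preferred.

133


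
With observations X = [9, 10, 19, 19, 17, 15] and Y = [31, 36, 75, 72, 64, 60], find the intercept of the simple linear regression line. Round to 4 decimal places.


The slope is b1 = 4.1962.
Sample means are xbar = 14.8333 and ybar = 56.3333.
Intercept: b0 = 56.3333 - (4.1962)(14.8333) = -5.9105.

-5.9105


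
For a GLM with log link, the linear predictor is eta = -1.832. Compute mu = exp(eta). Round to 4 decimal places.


mu = exp(eta) = exp(-1.832).
= 0.1601.

0.1601


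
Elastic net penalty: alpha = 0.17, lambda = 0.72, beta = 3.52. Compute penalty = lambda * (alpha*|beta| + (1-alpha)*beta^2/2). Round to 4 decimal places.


L1 component = 0.17 * |3.52| = 0.5984.
L2 component = 0.83 * 3.52^2 / 2 = 5.1420.
Penalty = 0.72 * (0.5984 + 5.1420) = 0.72 * 5.7404 = 4.1331.

4.1331


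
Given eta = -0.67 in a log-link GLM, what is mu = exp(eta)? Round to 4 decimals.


The inverse log link gives:
mu = exp(-0.67) = 0.5117.

0.5117


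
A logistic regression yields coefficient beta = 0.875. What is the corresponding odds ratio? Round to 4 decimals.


exp(0.875) = 2.3989.
So the odds ratio is 2.3989.

2.3989


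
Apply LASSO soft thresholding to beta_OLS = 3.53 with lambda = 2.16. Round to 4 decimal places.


Absolute value: |3.53| = 3.53.
Compare to lambda = 2.16.
Since |beta| > lambda, coefficient = sign(beta)*(|beta| - lambda) = 1.3700.

1.3700


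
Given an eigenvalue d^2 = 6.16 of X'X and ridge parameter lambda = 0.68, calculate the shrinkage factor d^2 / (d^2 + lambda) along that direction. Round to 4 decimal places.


Denominator = d^2 + lambda = 6.16 + 0.68 = 6.8400.
Shrinkage = 6.16 / 6.8400 = 0.9006.

0.9006


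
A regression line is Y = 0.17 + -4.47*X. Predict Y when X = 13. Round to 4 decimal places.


Plug X = 13 into Y = 0.17 + -4.47*X:
Y = 0.17 + -58.1100 = -57.9400.

-57.9400


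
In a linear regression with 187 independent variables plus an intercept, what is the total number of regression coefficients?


Each predictor gets one coefficient, plus one intercept.
Total parameters = 187 + 1 = 188.

188


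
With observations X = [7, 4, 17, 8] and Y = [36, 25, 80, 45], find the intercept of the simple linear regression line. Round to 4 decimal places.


Compute b1 = 4.2340 from the OLS formula.
With xbar = 9.0000 and ybar = 46.5000, the intercept is:
b0 = 46.5000 - 4.2340 * 9.0000 = 8.3936.

8.3936


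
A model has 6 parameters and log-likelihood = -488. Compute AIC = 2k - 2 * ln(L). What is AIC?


AIC = 2k - 2*loglik = 2(6) - 2(-488).
= 12 + 976 = 988.

988


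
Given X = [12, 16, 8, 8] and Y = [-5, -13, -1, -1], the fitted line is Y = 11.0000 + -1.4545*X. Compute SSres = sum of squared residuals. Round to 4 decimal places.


For each point, residual = actual - predicted.
Residuals: [1.4540, -0.7280, -0.3640, -0.3640].
Sum of squared residuals = 2.9091.

2.9091


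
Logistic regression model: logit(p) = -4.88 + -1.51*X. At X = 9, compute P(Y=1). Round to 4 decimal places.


Linear predictor: z = -4.88 + -1.51 * 9 = -18.4700.
P = 1/(1 + exp(18.4700)) = 1/(1 + 105055569.3466) = 0.0000.

0.0000


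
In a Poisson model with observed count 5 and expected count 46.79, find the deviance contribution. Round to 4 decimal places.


y/mu = 5/46.79 = 0.106860 (approx.), and ln(5/46.79) = -2.236232.
y * ln(y/mu) = 5 * -2.236232 = -11.181160.
y - mu = -41.79.
D = 2 * (-11.181160 - -41.79) = 61.217680, which rounds to 61.2177.

61.2177


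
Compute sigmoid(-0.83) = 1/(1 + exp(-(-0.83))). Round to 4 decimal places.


First, exp(0.8300) = 2.2933.
Then sigma(z) = 1/(1 + 2.2933) = 0.3036.

0.3036


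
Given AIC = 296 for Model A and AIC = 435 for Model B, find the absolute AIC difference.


|AIC_A - AIC_B| = |296 - 435| = 139.
Model A is preferred (lower AIC).

139


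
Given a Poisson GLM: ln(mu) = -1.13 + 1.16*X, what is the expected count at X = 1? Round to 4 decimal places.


Compute eta = -1.13 + 1.16 * 1 = 0.0300.
Apply inverse link: mu = e^0.0300 = 1.0305.

1.0305


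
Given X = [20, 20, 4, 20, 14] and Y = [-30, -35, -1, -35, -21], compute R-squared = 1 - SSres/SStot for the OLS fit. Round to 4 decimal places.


Fit the OLS line: b0 = 7.1516, b1 = -2.0225.
SSres = 16.7008.
SStot = 815.2000.
R^2 = 1 - 16.7008/815.2000 = 0.9795.

0.9795


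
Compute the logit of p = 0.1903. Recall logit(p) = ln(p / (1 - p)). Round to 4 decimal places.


Compute the odds: 0.1903/0.8097 = 0.2350.
Take the natural log: ln(0.2350) = -1.4481.

-1.4481


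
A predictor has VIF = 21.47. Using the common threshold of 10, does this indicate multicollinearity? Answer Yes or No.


Compare VIF = 21.47 to the threshold of 10.
21.47 >= 10, so the answer is Yes.

Yes


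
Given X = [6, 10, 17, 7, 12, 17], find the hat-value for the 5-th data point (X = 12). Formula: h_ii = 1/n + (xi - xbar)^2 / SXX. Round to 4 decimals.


Mean of X: xbar = 11.5000.
SXX = 113.5000.
For X = 12: h = 1/6 + (12 - 11.5000)^2/113.5000 = 0.1689.

0.1689


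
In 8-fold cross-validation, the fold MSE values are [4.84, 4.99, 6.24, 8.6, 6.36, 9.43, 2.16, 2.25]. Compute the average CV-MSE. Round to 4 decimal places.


Add all fold MSEs: 44.8700.
Divide by k = 8: 44.8700/8 = 5.6088.

5.6088


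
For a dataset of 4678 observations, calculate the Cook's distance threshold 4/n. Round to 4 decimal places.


The threshold is 4/n.
4/4678 = 0.0009.

0.0009


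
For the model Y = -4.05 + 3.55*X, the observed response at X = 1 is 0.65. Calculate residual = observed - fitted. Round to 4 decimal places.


Fitted value at X = 1 is yhat = -4.05 + 3.55*1 = -0.5000.
Residual = 0.65 - -0.5000 = 1.1500.

1.1500


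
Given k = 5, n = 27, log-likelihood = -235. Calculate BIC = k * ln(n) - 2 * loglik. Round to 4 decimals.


ln(27) = 3.295837.
k * ln(n) = 5 * 3.295837 = 16.479185.
-2L = 470.
BIC = 16.479185 + 470 = 486.479185, which rounds to 486.4792.

486.4792


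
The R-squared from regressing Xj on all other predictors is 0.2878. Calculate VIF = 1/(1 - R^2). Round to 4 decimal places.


Denominator: 1 - 0.2878 = 0.7122.
VIF = 1 / 0.7122 = 1.4041.

1.4041


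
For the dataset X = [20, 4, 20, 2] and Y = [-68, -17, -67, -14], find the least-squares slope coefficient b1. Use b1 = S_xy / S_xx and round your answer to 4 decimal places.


Calculate xbar = 11.5000, ybar = -41.5000.
S_xx = 291.0000, S_xy = -887.0000.
Using b1 = S_xy / S_xx = -887.0000 / 291.0000, we get b1 = -3.0481.

-3.0481


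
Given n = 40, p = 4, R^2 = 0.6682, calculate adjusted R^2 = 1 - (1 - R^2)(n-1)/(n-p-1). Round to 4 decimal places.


Plug in: Adj R^2 = 1 - (1 - 0.6682) * 39/35.
= 1 - 0.3318 * 39/35
= 1 - 12.9402 / 35
= 1 - 0.3697 = 0.6303.

0.6303


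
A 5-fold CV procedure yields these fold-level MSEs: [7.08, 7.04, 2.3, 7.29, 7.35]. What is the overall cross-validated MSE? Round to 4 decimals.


Add all fold MSEs: 31.0600.
Divide by k = 5: 31.0600/5 = 6.2120.

6.2120


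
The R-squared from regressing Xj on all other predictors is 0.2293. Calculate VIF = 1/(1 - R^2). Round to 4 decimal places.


VIF = 1 / (1 - 0.2293).
= 1 / 0.7707 = 1.2975.

1.2975


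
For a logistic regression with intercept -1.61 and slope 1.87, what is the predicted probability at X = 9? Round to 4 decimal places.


z = -1.61 + 1.87 * 9 = 15.2200.
Sigmoid: P = 1 / (1 + exp(-15.2200)) = 1.0000.

1.0000


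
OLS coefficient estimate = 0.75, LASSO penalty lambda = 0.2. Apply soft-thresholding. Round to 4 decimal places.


Check: |0.75| = 0.75 vs lambda = 0.2.
Since |beta| > lambda, coefficient = sign(beta)*(|beta| - lambda) = 0.5500.
Soft-thresholded coefficient = 0.5500.

0.5500


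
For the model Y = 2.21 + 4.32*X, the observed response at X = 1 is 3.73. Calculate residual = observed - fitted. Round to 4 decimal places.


Compute yhat = 2.21 + (4.32)(1) = 6.5300.
Residual = actual - predicted = 3.73 - 6.5300 = -2.8000.

-2.8000


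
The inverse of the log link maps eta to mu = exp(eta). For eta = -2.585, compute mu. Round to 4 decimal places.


mu = exp(eta) = exp(-2.585).
= 0.0754.

0.0754


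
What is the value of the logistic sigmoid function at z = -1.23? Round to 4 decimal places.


First, exp(1.2300) = 3.4212.
Then sigma(z) = 1/(1 + 3.4212) = 0.2262.

0.2262


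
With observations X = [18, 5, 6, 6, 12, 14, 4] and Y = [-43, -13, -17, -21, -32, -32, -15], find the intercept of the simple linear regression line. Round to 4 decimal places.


Compute b1 = -2.0329 from the OLS formula.
With xbar = 9.2857 and ybar = -24.7143, the intercept is:
b0 = -24.7143 - -2.0329 * 9.2857 = -5.8369.

-5.8369


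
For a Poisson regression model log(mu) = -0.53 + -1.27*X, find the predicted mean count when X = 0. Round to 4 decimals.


Compute eta = -0.53 + -1.27 * 0 = -0.5300.
Apply inverse link: mu = e^-0.5300 = 0.5886.

0.5886


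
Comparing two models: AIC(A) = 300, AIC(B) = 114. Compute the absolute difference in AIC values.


Compute |300 - 114| = 186.
Model B has the smaller AIC.

186


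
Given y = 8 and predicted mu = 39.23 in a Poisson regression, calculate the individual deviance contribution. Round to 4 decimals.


y/mu = 8/39.23 = 0.203926 (approx.), and ln(8/39.23) = -1.590000.
y * ln(y/mu) = 8 * -1.590000 = -12.720000.
y - mu = -31.23.
D = 2 * (-12.720000 - -31.23) = 37.020000, which rounds to 37.0200.

37.0200


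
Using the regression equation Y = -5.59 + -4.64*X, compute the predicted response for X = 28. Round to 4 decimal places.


Predicted value:
Y = -5.59 + (-4.64)(28) = -5.59 + -129.9200 = -135.5100.

-135.5100


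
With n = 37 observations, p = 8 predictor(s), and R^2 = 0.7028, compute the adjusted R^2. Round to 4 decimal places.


Using the formula:
(1 - 0.7028) = 0.2972.
Multiply by 36/28: 0.2972 * 36 = 10.6992, then 10.6992 / 28 = 0.3821.
Adj R^2 = 1 - 0.3821 = 0.6179.

0.6179


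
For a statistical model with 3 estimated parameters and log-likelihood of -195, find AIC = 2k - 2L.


Compute:
2k = 2*3 = 6.
-2*loglik = -2*(-195) = 390.
AIC = 6 + 390 = 396.

396


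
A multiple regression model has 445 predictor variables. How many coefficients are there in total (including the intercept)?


Each predictor gets one coefficient, plus one intercept.
Total parameters = 445 + 1 = 446.

446


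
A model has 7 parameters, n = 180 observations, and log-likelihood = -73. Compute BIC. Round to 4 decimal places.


ln(180) = 5.192957.
k * ln(n) = 7 * 5.192957 = 36.350699.
-2L = 146.
BIC = 36.350699 + 146 = 182.350699, which rounds to 182.3507.

182.3507


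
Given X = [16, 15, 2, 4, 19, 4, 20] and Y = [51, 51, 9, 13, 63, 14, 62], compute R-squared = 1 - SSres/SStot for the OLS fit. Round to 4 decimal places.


The fitted line is Y = 1.8044 + 3.1296*X.
SSres = 17.3181, SStot = 3579.7143.
R^2 = 1 - SSres/SStot = 0.9952.

0.9952


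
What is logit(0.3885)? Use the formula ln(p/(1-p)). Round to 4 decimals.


1 - p = 0.6115.
p/(1-p) = 0.6353.
logit = ln(0.6353) = -0.4536.

-0.4536


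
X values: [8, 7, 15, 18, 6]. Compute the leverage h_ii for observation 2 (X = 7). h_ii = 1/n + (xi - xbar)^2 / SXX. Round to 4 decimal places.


Mean of X: xbar = 10.8000.
SXX = 114.8000.
For X = 7: h = 1/5 + (7 - 10.8000)^2/114.8000 = 0.3258.

0.3258


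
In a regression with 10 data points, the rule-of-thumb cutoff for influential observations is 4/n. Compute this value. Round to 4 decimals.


The threshold is 4/n.
4/10 = 0.4000.

0.4000


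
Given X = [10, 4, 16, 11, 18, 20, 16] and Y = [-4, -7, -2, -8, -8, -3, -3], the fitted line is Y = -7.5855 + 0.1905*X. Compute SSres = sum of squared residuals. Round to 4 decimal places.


For each point, residual = actual - predicted.
Residuals: [1.6805, -0.1765, 2.5375, -2.5100, -3.8435, 0.7755, 1.5375].
Sum of squared residuals = 33.3320.

33.3320


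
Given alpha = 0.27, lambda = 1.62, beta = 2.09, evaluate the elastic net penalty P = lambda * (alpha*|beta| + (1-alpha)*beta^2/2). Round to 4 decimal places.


alpha * |beta| = 0.27 * 2.09 = 0.5643.
(1-alpha) * beta^2/2 = 0.73 * 4.3681/2 = 1.5944.
Total = 1.62 * (0.5643 + 1.5944) = 3.4970.

3.4970


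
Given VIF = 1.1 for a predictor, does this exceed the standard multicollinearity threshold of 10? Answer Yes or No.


Compare VIF = 1.1 to the threshold of 10.
1.1 < 10, so the answer is No.

No


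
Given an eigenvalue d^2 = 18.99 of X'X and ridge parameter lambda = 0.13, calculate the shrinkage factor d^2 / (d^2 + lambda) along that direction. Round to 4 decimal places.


d^2 + lambda = 18.99 + 0.13 = 19.1200.
Shrinkage factor = 18.99/19.1200 = 0.9932.

0.9932


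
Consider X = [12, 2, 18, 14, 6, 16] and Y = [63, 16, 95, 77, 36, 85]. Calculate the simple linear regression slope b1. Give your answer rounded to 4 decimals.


Calculate xbar = 11.3333, ybar = 62.0000.
S_xx = 189.3333, S_xy = 936.0000.
Using b1 = S_xy / S_xx = 936.0000 / 189.3333, we get b1 = 4.9437.

4.9437


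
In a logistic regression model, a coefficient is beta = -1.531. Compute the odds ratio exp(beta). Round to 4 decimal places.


The odds ratio is computed as:
OR = e^(-1.531) = 0.2163.

0.2163


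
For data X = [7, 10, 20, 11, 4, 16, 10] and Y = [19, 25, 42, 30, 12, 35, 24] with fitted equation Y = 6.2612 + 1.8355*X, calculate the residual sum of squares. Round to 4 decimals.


Predicted values from Y = 6.2612 + 1.8355*X.
Residuals: [-0.1097, 0.3838, -0.9712, 3.5483, -1.6032, -0.6292, -0.6162].
SSres = 17.0388.

17.0388


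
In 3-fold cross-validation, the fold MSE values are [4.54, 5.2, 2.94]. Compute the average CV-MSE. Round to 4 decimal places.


Total MSE across folds = 12.6800.
CV-MSE = 12.6800/3 = 4.2267.

4.2267


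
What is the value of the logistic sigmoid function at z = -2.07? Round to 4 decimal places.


exp(2.0700) = 7.9248.
1 + exp(-z) = 8.9248.
sigmoid = 1/8.9248 = 0.1120.

0.1120


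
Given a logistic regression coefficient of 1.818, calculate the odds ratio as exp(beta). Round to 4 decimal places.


Odds ratio = exp(beta) = exp(1.818).
= 6.1595.

6.1595


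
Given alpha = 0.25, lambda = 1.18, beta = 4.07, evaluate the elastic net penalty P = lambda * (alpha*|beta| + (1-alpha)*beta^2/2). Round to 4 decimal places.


alpha * |beta| = 0.25 * 4.07 = 1.0175.
(1-alpha) * beta^2/2 = 0.75 * 16.5649/2 = 6.2118.
Total = 1.18 * (1.0175 + 6.2118) = 8.5306.

8.5306


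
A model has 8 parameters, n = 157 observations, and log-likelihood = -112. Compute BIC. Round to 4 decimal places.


Compute k*ln(n) = 8*ln(157) = 8*5.056246 = 40.449968.
Then -2*loglik = 224.
BIC = 40.449968 + 224 = 264.449968, which rounds to 264.4500.

264.4500


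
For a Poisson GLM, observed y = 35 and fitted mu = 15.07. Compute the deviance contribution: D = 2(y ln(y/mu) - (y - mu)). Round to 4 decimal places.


Compute y*ln(y/mu) = 35*ln(35/15.07) = 35*0.842642 = 29.492470.
y - mu = 19.93.
D = 2*(29.492470 - (19.93)) = 19.124940, which rounds to 19.1249.

19.1249


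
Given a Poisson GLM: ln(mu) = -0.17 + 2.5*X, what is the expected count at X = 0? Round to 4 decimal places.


Compute eta = -0.17 + 2.5 * 0 = -0.1700.
Apply inverse link: mu = e^-0.1700 = 0.8437.

0.8437


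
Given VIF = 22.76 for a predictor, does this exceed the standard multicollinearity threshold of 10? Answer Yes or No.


The threshold is 10.
VIF = 22.76 is >= 10.
Multicollinearity indication: Yes.

Yes


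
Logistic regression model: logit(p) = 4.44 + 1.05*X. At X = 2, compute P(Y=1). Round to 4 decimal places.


Compute z = 4.44 + (1.05)(2) = 6.5400.
exp(-z) = 0.0014.
P = 1/(1 + 0.0014) = 0.9986.

0.9986


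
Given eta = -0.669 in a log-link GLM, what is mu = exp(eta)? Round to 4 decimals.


The inverse log link gives:
mu = exp(-0.669) = 0.5122.

0.5122


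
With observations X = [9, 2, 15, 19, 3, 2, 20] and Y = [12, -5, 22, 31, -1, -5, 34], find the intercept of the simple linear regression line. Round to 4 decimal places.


The slope is b1 = 2.0938.
Sample means are xbar = 10.0000 and ybar = 12.5714.
Intercept: b0 = 12.5714 - (2.0938)(10.0000) = -8.3661.

-8.3661


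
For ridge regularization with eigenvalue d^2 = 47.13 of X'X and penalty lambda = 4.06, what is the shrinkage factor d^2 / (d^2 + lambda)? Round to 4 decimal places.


Compute the denominator: 47.13 + 4.06 = 51.1900.
Shrinkage factor = 47.13 / 51.1900 = 0.9207.

0.9207


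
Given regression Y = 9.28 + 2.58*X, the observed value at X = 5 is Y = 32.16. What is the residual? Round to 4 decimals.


Compute yhat = 9.28 + (2.58)(5) = 22.1800.
Residual = actual - predicted = 32.16 - 22.1800 = 9.9800.

9.9800


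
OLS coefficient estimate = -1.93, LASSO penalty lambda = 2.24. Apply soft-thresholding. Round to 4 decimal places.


Absolute value: |-1.93| = 1.93.
Compare to lambda = 2.24.
Since |beta| <= lambda, the coefficient is set to 0.

0.0000


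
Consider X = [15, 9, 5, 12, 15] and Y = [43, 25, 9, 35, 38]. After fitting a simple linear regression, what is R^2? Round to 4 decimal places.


Fit the OLS line: b0 = -4.6154, b1 = 3.0907.
SSres = 28.6016.
SStot = 724.0000.
R^2 = 1 - 28.6016/724.0000 = 0.9605.

0.9605


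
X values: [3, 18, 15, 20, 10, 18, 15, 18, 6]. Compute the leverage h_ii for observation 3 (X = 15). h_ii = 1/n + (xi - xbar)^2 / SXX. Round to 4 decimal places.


Compute xbar = 13.6667 with n = 9 observations.
SXX = 286.0000.
Leverage = 1/9 + (15 - 13.6667)^2/286.0000 = 0.1173.

0.1173


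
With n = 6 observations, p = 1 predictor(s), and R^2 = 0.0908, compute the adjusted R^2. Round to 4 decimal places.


Plug in: Adj R^2 = 1 - (1 - 0.0908) * 5/4.
= 1 - 0.9092 * 5/4
= 1 - 4.5460 / 4
= 1 - 1.1365 = -0.1365.

-0.1365


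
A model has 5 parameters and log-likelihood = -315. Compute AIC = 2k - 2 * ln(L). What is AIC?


Compute:
2k = 2*5 = 10.
-2*loglik = -2*(-315) = 630.
AIC = 10 + 630 = 640.

640


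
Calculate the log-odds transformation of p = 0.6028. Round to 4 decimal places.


The odds are p/(1-p) = 0.6028 / 0.3972 = 1.5176.
logit(p) = ln(1.5176) = 0.4171.

0.4171


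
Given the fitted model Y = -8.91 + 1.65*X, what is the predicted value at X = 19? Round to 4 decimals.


Plug X = 19 into Y = -8.91 + 1.65*X:
Y = -8.91 + 31.3500 = 22.4400.

22.4400


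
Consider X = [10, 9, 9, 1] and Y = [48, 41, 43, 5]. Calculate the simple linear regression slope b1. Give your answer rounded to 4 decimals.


Calculate xbar = 7.2500, ybar = 34.2500.
S_xx = 52.7500, S_xy = 247.7500.
Using b1 = S_xy / S_xx = 247.7500 / 52.7500, we get b1 = 4.6967.

4.6967


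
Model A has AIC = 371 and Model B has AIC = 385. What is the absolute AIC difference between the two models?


Compute |371 - 385| = 14.
Model A has the smaller AIC.

14


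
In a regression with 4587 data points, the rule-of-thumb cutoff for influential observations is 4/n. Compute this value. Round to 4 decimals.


Cook's distance cutoff = 4/n = 4/4587.
= 0.0009.

0.0009


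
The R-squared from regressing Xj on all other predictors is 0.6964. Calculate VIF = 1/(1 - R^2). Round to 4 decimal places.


Using VIF = 1/(1 - R^2_j):
1 - 0.6964 = 0.3036.
VIF = 3.2938.

3.2938


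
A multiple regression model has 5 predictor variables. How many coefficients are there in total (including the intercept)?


Total coefficients = number of predictors + 1 (for the intercept).
= 5 + 1 = 6.

6


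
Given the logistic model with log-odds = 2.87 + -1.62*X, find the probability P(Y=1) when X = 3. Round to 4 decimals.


z = 2.87 + -1.62 * 3 = -1.9900.
Sigmoid: P = 1 / (1 + exp(1.9900)) = 0.1203.

0.1203


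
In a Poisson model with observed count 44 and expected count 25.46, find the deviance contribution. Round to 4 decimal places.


y/mu = 44/25.46 = 1.728201 (approx.), and ln(44/25.46) = 0.547081.
y * ln(y/mu) = 44 * 0.547081 = 24.071564.
y - mu = 18.54.
D = 2 * (24.071564 - 18.54) = 11.063128, which rounds to 11.0631.

11.0631


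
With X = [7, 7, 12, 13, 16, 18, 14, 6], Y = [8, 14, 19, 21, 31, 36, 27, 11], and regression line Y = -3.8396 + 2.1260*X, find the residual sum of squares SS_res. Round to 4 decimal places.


For each point, residual = actual - predicted.
Residuals: [-3.0424, 2.9576, -2.6724, -2.7984, 0.8236, 1.5716, 1.0756, 2.0836].
Sum of squared residuals = 41.6229.

41.6229


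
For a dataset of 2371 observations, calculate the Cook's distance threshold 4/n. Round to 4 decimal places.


The threshold is 4/n.
4/2371 = 0.0017.

0.0017


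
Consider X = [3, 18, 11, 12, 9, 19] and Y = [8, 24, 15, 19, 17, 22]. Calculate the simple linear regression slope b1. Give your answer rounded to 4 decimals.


Calculate xbar = 12.0000, ybar = 17.5000.
S_xx = 176.0000, S_xy = 160.0000.
Using b1 = S_xy / S_xx = 160.0000 / 176.0000, we get b1 = 0.9091.

0.9091


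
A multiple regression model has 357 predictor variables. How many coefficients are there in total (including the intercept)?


Total coefficients = number of predictors + 1 (for the intercept).
= 357 + 1 = 358.

358


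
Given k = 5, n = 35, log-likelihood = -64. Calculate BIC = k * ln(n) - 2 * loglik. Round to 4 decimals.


k * ln(n) = 5 * ln(35) = 5 * 3.555348 = 17.776740.
-2 * loglik = -2 * (-64) = 128.
BIC = 17.776740 + 128 = 145.776740, which rounds to 145.7767.

145.7767


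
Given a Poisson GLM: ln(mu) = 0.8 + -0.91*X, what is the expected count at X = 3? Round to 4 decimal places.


Compute eta = 0.8 + -0.91 * 3 = -1.9300.
Apply inverse link: mu = e^-1.9300 = 0.1451.

0.1451


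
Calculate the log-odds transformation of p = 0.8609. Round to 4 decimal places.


The odds are p/(1-p) = 0.8609 / 0.1391 = 6.1891.
logit(p) = ln(6.1891) = 1.8228.

1.8228


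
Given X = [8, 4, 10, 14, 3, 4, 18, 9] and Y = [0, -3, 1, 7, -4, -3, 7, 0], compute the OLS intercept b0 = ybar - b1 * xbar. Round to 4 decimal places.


The slope is b1 = 0.7972.
Sample means are xbar = 8.7500 and ybar = 0.6250.
Intercept: b0 = 0.6250 - (0.7972)(8.7500) = -6.3501.

-6.3501


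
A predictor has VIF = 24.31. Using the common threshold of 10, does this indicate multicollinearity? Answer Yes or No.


Compare VIF = 24.31 to the threshold of 10.
24.31 >= 10, so the answer is Yes.

Yes


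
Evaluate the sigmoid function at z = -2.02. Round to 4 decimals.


First, exp(2.0200) = 7.5383.
Then sigma(z) = 1/(1 + 7.5383) = 0.1171.

0.1171


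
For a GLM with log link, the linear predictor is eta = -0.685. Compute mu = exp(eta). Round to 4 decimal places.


Apply the inverse link:
mu = e^-0.685 = 0.5041.

0.5041


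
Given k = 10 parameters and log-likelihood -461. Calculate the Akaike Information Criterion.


AIC = 2k - 2*loglik = 2(10) - 2(-461).
= 20 + 922 = 942.

942


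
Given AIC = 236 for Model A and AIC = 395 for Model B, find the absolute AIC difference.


Absolute difference = |236 - 395| = 159.
The model with lower AIC (A) is preferred.

159


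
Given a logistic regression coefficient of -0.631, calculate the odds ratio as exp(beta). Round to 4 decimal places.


The odds ratio is computed as:
OR = e^(-0.631) = 0.5321.

0.5321


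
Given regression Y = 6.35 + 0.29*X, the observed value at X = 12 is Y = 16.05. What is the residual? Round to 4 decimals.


Compute yhat = 6.35 + (0.29)(12) = 9.8300.
Residual = actual - predicted = 16.05 - 9.8300 = 6.2200.

6.2200


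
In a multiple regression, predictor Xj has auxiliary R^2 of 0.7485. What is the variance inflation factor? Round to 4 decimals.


VIF = 1 / (1 - 0.7485).
= 1 / 0.2515 = 3.9761.

3.9761


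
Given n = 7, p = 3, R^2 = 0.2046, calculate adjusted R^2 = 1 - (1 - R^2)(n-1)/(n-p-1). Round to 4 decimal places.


Adjusted R^2 = 1 - (1 - R^2) * (n-1)/(n-p-1).
(1 - R^2) = 0.7954.
(n-1)/(n-p-1) = 6/3.
(1 - R^2) * (n-1) = 0.7954 * 6 = 4.7724.
Divide by (n-p-1): 4.7724 / 3 = 1.5908.
Adj R^2 = 1 - 1.5908 = -0.5908.

-0.5908


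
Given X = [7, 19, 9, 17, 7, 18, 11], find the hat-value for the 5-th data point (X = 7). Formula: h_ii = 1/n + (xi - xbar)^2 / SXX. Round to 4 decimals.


Compute xbar = 12.5714 with n = 7 observations.
SXX = 167.7143.
Leverage = 1/7 + (7 - 12.5714)^2/167.7143 = 0.3279.

0.3279


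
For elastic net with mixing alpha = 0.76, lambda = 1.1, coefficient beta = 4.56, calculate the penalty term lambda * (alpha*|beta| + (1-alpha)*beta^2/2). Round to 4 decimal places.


alpha * |beta| = 0.76 * 4.56 = 3.4656.
(1-alpha) * beta^2/2 = 0.24 * 20.7936/2 = 2.4952.
Total = 1.1 * (3.4656 + 2.4952) = 6.5569.

6.5569


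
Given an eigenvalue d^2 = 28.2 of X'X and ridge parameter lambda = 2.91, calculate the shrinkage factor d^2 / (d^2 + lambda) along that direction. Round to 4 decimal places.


Compute the denominator: 28.2 + 2.91 = 31.1100.
Shrinkage factor = 28.2 / 31.1100 = 0.9065.

0.9065


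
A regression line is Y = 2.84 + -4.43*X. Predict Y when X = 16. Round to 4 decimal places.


Plug X = 16 into Y = 2.84 + -4.43*X:
Y = 2.84 + -70.8800 = -68.0400.

-68.0400


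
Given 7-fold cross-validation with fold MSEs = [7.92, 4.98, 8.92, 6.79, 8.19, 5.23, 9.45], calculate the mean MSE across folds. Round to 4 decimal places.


Add all fold MSEs: 51.4800.
Divide by k = 7: 51.4800/7 = 7.3543.

7.3543


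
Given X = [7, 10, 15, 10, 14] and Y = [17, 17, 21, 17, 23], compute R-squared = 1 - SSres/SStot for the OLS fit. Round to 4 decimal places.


After computing the OLS fit (b0=10.6262, b1=0.7477):
SSres = 8.0748, SStot = 32.0000.
R^2 = 1 - 8.0748/32.0000 = 0.7477.

0.7477


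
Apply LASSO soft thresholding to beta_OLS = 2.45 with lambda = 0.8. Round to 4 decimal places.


Check: |2.45| = 2.45 vs lambda = 0.8.
Since |beta| > lambda, coefficient = sign(beta)*(|beta| - lambda) = 1.6500.
Soft-thresholded coefficient = 1.6500.

1.6500


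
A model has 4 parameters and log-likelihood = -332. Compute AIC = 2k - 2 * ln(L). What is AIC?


AIC = 2*4 - 2*(-332).
= 8 + 664 = 672.

672


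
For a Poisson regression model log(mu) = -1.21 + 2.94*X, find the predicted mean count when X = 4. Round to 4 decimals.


Linear predictor: eta = -1.21 + (2.94)(4) = 10.5500.
Expected count: mu = exp(10.5500) = 38177.4383.

38177.4383


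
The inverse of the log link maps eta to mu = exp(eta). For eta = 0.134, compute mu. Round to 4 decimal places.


Apply the inverse link:
mu = e^0.134 = 1.1434.

1.1434


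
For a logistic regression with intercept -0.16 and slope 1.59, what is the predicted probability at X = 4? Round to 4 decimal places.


Compute z = -0.16 + (1.59)(4) = 6.2000.
exp(-z) = 0.0020.
P = 1/(1 + 0.0020) = 0.9980.

0.9980


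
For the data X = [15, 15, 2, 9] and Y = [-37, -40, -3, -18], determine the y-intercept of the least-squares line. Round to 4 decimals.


First find the slope: b1 = -2.7756.
Means: xbar = 10.2500, ybar = -24.5000.
b0 = ybar - b1 * xbar = -24.5000 - -2.7756 * 10.2500 = 3.9499.

3.9499


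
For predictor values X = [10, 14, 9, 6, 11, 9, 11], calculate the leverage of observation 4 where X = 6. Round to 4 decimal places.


Compute xbar = 10.0000 with n = 7 observations.
SXX = 36.0000.
Leverage = 1/7 + (6 - 10.0000)^2/36.0000 = 0.5873.

0.5873


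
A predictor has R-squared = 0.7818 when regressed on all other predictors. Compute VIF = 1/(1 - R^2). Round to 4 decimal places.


Using VIF = 1/(1 - R^2_j):
1 - 0.7818 = 0.2182.
VIF = 4.5830.

4.5830


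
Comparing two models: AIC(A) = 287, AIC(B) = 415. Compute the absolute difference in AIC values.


|AIC_A - AIC_B| = |287 - 415| = 128.
Model A is preferred (lower AIC).

128


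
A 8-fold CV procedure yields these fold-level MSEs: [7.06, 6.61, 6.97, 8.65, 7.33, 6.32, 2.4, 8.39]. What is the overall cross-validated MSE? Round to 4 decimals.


Total MSE across folds = 53.7300.
CV-MSE = 53.7300/8 = 6.7163.

6.7163


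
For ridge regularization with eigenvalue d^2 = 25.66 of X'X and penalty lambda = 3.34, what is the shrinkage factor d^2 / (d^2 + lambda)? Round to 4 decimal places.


Denominator = d^2 + lambda = 25.66 + 3.34 = 29.0000.
Shrinkage = 25.66 / 29.0000 = 0.8848.

0.8848


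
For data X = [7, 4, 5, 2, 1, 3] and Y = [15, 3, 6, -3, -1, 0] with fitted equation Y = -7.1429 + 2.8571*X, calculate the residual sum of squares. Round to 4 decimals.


For each point, residual = actual - predicted.
Residuals: [2.1432, -1.2855, -1.1426, -1.5713, 3.2858, -1.4284].
Sum of squared residuals = 22.8571.

22.8571


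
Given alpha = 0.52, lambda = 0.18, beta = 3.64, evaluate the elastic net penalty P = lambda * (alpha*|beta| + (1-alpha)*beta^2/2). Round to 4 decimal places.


L1 component = 0.52 * |3.64| = 1.8928.
L2 component = 0.48 * 3.64^2 / 2 = 3.1799.
Penalty = 0.18 * (1.8928 + 3.1799) = 0.18 * 5.0727 = 0.9131.

0.9131


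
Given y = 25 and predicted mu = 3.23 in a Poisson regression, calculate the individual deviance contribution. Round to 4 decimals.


First: ln(25/3.23) = 2.046394.
Then: 25 * 2.046394 = 51.159850.
y - mu = 25 - 3.23 = 21.77.
D = 2(51.159850 - 21.77) = 58.779700, which rounds to 58.7797.

58.7797


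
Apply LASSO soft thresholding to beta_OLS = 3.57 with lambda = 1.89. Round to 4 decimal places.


Check: |3.57| = 3.57 vs lambda = 1.89.
Since |beta| > lambda, coefficient = sign(beta)*(|beta| - lambda) = 1.6800.
Soft-thresholded coefficient = 1.6800.

1.6800


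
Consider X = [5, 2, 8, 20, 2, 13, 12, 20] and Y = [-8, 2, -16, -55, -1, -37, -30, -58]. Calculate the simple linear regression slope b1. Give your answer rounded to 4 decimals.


The sample means are xbar = 10.2500 and ybar = -25.3750.
Compute S_xx = 369.5000 and S_xy = -1186.2500.
Slope b1 = S_xy / S_xx = -1186.2500 / 369.5000 = -3.2104.

-3.2104


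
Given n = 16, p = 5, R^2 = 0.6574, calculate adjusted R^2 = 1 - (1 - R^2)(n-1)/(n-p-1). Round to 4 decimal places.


Using the formula:
(1 - 0.6574) = 0.3426.
Multiply by 15/10: 0.3426 * 15 = 5.1390, then 5.1390 / 10 = 0.5139.
Adj R^2 = 1 - 0.5139 = 0.4861.

0.4861


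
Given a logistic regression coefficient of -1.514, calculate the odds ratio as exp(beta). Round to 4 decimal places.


The odds ratio is computed as:
OR = e^(-1.514) = 0.2200.

0.2200


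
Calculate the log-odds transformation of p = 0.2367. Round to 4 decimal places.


1 - p = 0.7633.
p/(1-p) = 0.3101.
logit = ln(0.3101) = -1.1709.

-1.1709


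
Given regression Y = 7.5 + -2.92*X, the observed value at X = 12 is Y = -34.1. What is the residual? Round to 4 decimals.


Predicted = 7.5 + -2.92 * 12 = -27.5400.
Residual = -34.1 - -27.5400 = -6.5600.

-6.5600


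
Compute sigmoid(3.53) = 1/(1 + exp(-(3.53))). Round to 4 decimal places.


exp(-3.5300) = 0.0293.
1 + exp(-z) = 1.0293.
sigmoid = 1/1.0293 = 0.9715.

0.9715


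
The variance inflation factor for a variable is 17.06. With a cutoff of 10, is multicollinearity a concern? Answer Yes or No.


Check: VIF = 17.06 vs threshold = 10.
Since 17.06 >= 10, the answer is Yes.

Yes


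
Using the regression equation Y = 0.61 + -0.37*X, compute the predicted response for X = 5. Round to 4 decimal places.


Substitute X = 5 into the equation:
Y = 0.61 + -0.37 * 5 = 0.61 + -1.8500 = -1.2400.

-1.2400


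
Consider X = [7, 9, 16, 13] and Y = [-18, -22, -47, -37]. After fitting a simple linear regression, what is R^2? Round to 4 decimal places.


The fitted line is Y = 6.3846 + -3.3231*X.
SSres = 3.6615, SStot = 542.0000.
R^2 = 1 - SSres/SStot = 0.9932.

0.9932


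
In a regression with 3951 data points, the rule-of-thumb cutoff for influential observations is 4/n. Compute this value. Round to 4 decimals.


Cook's distance cutoff = 4/n = 4/3951.
= 0.0010.

0.0010


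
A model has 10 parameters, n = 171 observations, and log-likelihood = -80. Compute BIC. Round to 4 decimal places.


k * ln(n) = 10 * ln(171) = 10 * 5.141664 = 51.416640.
-2 * loglik = -2 * (-80) = 160.
BIC = 51.416640 + 160 = 211.416640, which rounds to 211.4166.

211.4166
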